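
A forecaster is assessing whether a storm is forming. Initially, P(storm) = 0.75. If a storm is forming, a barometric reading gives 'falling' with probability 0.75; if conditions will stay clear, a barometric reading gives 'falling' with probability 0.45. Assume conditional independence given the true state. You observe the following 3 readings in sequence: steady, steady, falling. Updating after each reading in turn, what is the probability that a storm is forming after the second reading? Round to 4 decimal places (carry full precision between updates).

After 'steady': P(storm) = 0.25·0.7500 / (0.25·0.7500 + 0.55·0.2500) ≈ 0.5769
After 'steady': P(storm) = 0.25·0.5769 / (0.25·0.5769 + 0.55·0.4231) ≈ 0.3827

0.3827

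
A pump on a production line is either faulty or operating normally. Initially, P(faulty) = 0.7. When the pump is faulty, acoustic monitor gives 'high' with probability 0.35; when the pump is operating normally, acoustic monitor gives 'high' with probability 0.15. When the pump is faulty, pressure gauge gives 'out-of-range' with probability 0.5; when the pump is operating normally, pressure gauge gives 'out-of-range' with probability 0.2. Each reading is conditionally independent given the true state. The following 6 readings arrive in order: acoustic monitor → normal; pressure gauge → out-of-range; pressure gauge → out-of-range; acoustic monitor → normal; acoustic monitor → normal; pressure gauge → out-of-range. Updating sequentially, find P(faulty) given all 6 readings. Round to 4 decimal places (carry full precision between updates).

After acoustic monitor='normal': P(faulty) = 0.65·0.7000 / (0.65·0.7000 + 0.85·0.3000) ≈ 0.6408
After pressure gauge='out-of-range': P(faulty) = 0.5·0.6408 / (0.5·0.6408 + 0.2·0.3592) ≈ 0.8169
After pressure gauge='out-of-range': P(faulty) = 0.5·0.8169 / (0.5·0.8169 + 0.2·0.1831) ≈ 0.9177
After acoustic monitor='normal': P(faulty) = 0.65·0.9177 / (0.65·0.9177 + 0.85·0.0823) ≈ 0.8950
After acoustic monitor='normal': P(faulty) = 0.65·0.8950 / (0.65·0.8950 + 0.85·0.1050) ≈ 0.8670
After pressure gauge='out-of-range': P(faulty) = 0.5·0.8670 / (0.5·0.8670 + 0.2·0.1330) ≈ 0.9422

0.9422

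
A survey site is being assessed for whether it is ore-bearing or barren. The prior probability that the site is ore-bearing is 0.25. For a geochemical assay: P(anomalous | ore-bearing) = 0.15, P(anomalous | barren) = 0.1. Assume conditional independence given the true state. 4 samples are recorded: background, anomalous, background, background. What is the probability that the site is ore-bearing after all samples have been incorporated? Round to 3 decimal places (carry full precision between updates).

0.296

Apply Bayes' rule sequentially, carrying P(ore) forward.
After 'background': P(ore) = 0.85·0.2500 / (0.85·0.2500 + 0.9·0.7500) ≈ 0.2394
After 'anomalous': P(ore) = 0.15·0.2394 / (0.15·0.2394 + 0.1·0.7606) ≈ 0.3208
After 'background': P(ore) = 0.85·0.3208 / (0.85·0.3208 + 0.9·0.6792) ≈ 0.3084
After 'background': P(ore) = 0.85·0.3084 / (0.85·0.3084 + 0.9·0.6916) ≈ 0.2964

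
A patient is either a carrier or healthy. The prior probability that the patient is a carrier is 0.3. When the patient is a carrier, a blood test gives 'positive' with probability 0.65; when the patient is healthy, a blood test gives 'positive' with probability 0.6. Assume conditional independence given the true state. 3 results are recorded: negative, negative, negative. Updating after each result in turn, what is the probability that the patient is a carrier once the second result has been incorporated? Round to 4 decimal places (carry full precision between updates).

After 'negative': P(carrier) = 0.35·0.3000 / (0.35·0.3000 + 0.4·0.7000) ≈ 0.2727
After 'negative': P(carrier) = 0.35·0.2727 / (0.35·0.2727 + 0.4·0.7273) ≈ 0.2471

0.2471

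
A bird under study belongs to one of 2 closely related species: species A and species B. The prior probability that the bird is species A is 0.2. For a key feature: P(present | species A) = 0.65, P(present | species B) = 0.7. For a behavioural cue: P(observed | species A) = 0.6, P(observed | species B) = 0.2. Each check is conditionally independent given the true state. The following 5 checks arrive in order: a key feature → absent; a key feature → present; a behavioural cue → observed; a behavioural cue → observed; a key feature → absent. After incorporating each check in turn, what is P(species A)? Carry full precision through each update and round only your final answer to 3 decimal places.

After a key feature='absent': P(species A) = 0.35·0.2000 / (0.35·0.2000 + 0.3·0.8000) ≈ 0.2258
After a key feature='present': P(species A) = 0.65·0.2258 / (0.65·0.2258 + 0.7·0.7742) ≈ 0.2131
After a behavioural cue='observed': P(species A) = 0.6·0.2131 / (0.6·0.2131 + 0.2·0.7869) ≈ 0.4483
After a behavioural cue='observed': P(species A) = 0.6·0.4483 / (0.6·0.4483 + 0.2·0.5517) ≈ 0.7091
After a key feature='absent': P(species A) = 0.35·0.7091 / (0.35·0.7091 + 0.3·0.2909) ≈ 0.7398

0.740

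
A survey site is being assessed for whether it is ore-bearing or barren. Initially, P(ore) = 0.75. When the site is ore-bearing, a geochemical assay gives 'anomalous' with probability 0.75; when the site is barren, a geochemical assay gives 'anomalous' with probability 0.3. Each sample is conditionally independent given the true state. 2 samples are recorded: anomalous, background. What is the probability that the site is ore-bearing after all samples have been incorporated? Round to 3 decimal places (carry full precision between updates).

Apply Bayes' rule sequentially, carrying P(ore) forward.
After 'anomalous': P(ore) = 0.75·0.7500 / (0.75·0.7500 + 0.3·0.2500) ≈ 0.8824
After 'background': P(ore) = 0.25·0.8824 / (0.25·0.8824 + 0.7·0.1176) ≈ 0.7282

0.728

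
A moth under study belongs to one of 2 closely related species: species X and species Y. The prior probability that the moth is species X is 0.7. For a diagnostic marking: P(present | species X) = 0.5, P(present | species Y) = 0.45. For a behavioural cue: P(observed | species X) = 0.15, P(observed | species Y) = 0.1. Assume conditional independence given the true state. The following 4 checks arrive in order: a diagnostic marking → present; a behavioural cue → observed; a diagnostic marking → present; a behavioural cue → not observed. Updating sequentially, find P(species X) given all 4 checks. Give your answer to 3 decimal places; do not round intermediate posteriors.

0.803

After a diagnostic marking='present': P(species X) = 0.5·0.7000 / (0.5·0.7000 + 0.45·0.3000) ≈ 0.7216
After a behavioural cue='observed': P(species X) = 0.15·0.7216 / (0.15·0.7216 + 0.1·0.2784) ≈ 0.7955
After a diagnostic marking='present': P(species X) = 0.5·0.7955 / (0.5·0.7955 + 0.45·0.2045) ≈ 0.8121
After a behavioural cue='not observed': P(species X) = 0.85·0.8121 / (0.85·0.8121 + 0.9·0.1879) ≈ 0.8032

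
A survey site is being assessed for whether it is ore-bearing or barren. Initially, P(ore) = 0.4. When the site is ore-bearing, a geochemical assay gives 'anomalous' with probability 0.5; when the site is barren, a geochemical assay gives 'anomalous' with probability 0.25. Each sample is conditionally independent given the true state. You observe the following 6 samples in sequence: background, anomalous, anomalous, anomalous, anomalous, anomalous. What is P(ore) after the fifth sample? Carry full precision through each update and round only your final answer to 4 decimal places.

Apply Bayes' rule sequentially, carrying P(ore) forward.
After 'background': P(ore) = 0.5·0.4000 / (0.5·0.4000 + 0.75·0.6000) ≈ 0.3077
After 'anomalous': P(ore) = 0.5·0.3077 / (0.5·0.3077 + 0.25·0.6923) ≈ 0.4706
After 'anomalous': P(ore) = 0.5·0.4706 / (0.5·0.4706 + 0.25·0.5294) ≈ 0.6400
After 'anomalous': P(ore) = 0.5·0.6400 / (0.5·0.6400 + 0.25·0.3600) ≈ 0.7805
After 'anomalous': P(ore) = 0.5·0.7805 / (0.5·0.7805 + 0.25·0.2195) ≈ 0.8767

0.8767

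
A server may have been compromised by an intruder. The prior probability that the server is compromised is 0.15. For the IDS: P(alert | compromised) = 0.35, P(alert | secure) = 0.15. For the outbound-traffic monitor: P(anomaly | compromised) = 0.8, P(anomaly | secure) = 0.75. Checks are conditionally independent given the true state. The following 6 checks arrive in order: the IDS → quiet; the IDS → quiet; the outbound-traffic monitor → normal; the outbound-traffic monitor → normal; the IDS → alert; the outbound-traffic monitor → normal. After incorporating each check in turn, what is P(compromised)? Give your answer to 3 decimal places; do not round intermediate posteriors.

Each posterior becomes the prior for the next update.
After the IDS='quiet': P(compromised) = 0.65·0.1500 / (0.65·0.1500 + 0.85·0.8500) ≈ 0.1189
After the IDS='quiet': P(compromised) = 0.65·0.1189 / (0.65·0.1189 + 0.85·0.8811) ≈ 0.0935
After the outbound-traffic monitor='normal': P(compromised) = 0.2·0.0935 / (0.2·0.0935 + 0.25·0.9065) ≈ 0.0763
After the outbound-traffic monitor='normal': P(compromised) = 0.2·0.0763 / (0.2·0.0763 + 0.25·0.9237) ≈ 0.0620
After the IDS='alert': P(compromised) = 0.35·0.0620 / (0.35·0.0620 + 0.15·0.9380) ≈ 0.1335
After the outbound-traffic monitor='normal': P(compromised) = 0.2·0.1335 / (0.2·0.1335 + 0.25·0.8665) ≈ 0.1098

0.110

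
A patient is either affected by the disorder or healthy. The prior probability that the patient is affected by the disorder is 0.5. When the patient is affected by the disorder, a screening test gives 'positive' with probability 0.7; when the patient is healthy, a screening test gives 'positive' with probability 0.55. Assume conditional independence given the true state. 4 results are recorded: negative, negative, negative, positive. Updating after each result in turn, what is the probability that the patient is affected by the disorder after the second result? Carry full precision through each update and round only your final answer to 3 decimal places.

Apply Bayes' rule sequentially, carrying P(affected) forward.
After 'negative': P(affected) = 0.3·0.5000 / (0.3·0.5000 + 0.45·0.5000) ≈ 0.4000
After 'negative': P(affected) = 0.3·0.4000 / (0.3·0.4000 + 0.45·0.6000) ≈ 0.3077

0.308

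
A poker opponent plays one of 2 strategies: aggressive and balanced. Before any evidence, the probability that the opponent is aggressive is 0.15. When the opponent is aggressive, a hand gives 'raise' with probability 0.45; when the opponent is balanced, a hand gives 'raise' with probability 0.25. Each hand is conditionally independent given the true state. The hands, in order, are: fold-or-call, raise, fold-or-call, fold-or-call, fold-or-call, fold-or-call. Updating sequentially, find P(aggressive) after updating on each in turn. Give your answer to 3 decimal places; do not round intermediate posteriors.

0.063

After 'fold-or-call': P(aggressive) = 0.55·0.1500 / (0.55·0.1500 + 0.75·0.8500) ≈ 0.1146
After 'raise': P(aggressive) = 0.45·0.1146 / (0.45·0.1146 + 0.25·0.8854) ≈ 0.1889
After 'fold-or-call': P(aggressive) = 0.55·0.1889 / (0.55·0.1889 + 0.75·0.8111) ≈ 0.1459
After 'fold-or-call': P(aggressive) = 0.55·0.1459 / (0.55·0.1459 + 0.75·0.8541) ≈ 0.1113
After 'fold-or-call': P(aggressive) = 0.55·0.1113 / (0.55·0.1113 + 0.75·0.8887) ≈ 0.0841
After 'fold-or-call': P(aggressive) = 0.55·0.0841 / (0.55·0.0841 + 0.75·0.9159) ≈ 0.0631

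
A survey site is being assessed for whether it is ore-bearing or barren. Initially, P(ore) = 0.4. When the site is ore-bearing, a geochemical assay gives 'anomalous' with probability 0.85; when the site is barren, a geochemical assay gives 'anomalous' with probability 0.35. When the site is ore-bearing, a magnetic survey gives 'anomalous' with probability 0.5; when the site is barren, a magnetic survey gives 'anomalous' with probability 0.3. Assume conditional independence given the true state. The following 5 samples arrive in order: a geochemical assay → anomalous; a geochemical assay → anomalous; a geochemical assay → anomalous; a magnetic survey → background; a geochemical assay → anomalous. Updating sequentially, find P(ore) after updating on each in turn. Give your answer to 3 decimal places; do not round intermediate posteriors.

After a geochemical assay='anomalous': P(ore) = 0.85·0.4000 / (0.85·0.4000 + 0.35·0.6000) ≈ 0.6182
After a geochemical assay='anomalous': P(ore) = 0.85·0.6182 / (0.85·0.6182 + 0.35·0.3818) ≈ 0.7972
After a geochemical assay='anomalous': P(ore) = 0.85·0.7972 / (0.85·0.7972 + 0.35·0.2028) ≈ 0.9052
After a magnetic survey='background': P(ore) = 0.5·0.9052 / (0.5·0.9052 + 0.7·0.0948) ≈ 0.8721
After a geochemical assay='anomalous': P(ore) = 0.85·0.8721 / (0.85·0.8721 + 0.35·0.1279) ≈ 0.9431

0.943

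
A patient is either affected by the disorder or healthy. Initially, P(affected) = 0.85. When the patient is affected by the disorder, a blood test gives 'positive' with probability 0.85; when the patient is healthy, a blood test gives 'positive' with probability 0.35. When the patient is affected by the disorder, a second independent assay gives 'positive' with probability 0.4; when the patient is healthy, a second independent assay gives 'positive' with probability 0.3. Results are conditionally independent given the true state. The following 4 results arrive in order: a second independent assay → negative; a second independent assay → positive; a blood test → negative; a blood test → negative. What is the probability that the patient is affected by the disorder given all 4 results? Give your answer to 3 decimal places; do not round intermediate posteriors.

Each posterior becomes the prior for the next update.
After a second independent assay='negative': P(affected) = 0.6·0.8500 / (0.6·0.8500 + 0.7·0.1500) ≈ 0.8293
After a second independent assay='positive': P(affected) = 0.4·0.8293 / (0.4·0.8293 + 0.3·0.1707) ≈ 0.8662
After a blood test='negative': P(affected) = 0.15·0.8662 / (0.15·0.8662 + 0.65·0.1338) ≈ 0.5991
After a blood test='negative': P(affected) = 0.15·0.5991 / (0.15·0.5991 + 0.65·0.4009) ≈ 0.2564

0.256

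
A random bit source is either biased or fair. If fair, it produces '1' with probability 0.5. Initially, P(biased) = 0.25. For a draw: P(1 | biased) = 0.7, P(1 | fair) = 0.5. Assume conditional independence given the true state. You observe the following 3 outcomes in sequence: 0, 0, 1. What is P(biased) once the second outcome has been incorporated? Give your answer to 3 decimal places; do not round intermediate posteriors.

Apply Bayes' rule sequentially, carrying P(biased) forward.
After '0': P(biased) = 0.3·0.2500 / (0.3·0.2500 + 0.5·0.7500) ≈ 0.1667
After '0': P(biased) = 0.3·0.1667 / (0.3·0.1667 + 0.5·0.8333) ≈ 0.1071

0.107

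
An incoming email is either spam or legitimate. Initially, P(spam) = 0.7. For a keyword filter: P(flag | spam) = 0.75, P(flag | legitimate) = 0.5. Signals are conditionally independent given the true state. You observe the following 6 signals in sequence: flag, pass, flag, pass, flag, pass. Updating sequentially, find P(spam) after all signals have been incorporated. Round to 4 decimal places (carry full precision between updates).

Apply Bayes' rule sequentially, carrying P(spam) forward.
After 'flag': P(spam) = 0.75·0.7000 / (0.75·0.7000 + 0.5·0.3000) ≈ 0.7778
After 'pass': P(spam) = 0.25·0.7778 / (0.25·0.7778 + 0.5·0.2222) ≈ 0.6364
After 'flag': P(spam) = 0.75·0.6364 / (0.75·0.6364 + 0.5·0.3636) ≈ 0.7241
After 'pass': P(spam) = 0.25·0.7241 / (0.25·0.7241 + 0.5·0.2759) ≈ 0.5676
After 'flag': P(spam) = 0.75·0.5676 / (0.75·0.5676 + 0.5·0.4324) ≈ 0.6632
After 'pass': P(spam) = 0.25·0.6632 / (0.25·0.6632 + 0.5·0.3368) ≈ 0.4961

0.4961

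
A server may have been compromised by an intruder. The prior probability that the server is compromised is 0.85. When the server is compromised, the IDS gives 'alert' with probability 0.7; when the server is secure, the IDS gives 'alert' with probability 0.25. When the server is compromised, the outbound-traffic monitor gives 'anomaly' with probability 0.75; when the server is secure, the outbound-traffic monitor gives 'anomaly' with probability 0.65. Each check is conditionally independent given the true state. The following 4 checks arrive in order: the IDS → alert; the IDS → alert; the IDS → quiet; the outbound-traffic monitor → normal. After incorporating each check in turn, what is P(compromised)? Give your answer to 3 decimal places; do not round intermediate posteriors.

0.927

After the IDS='alert': P(compromised) = 0.7·0.8500 / (0.7·0.8500 + 0.25·0.1500) ≈ 0.9407
After the IDS='alert': P(compromised) = 0.7·0.9407 / (0.7·0.9407 + 0.25·0.0593) ≈ 0.9780
After the IDS='quiet': P(compromised) = 0.3·0.9780 / (0.3·0.9780 + 0.75·0.0220) ≈ 0.9467
After the outbound-traffic monitor='normal': P(compromised) = 0.25·0.9467 / (0.25·0.9467 + 0.35·0.0533) ≈ 0.9270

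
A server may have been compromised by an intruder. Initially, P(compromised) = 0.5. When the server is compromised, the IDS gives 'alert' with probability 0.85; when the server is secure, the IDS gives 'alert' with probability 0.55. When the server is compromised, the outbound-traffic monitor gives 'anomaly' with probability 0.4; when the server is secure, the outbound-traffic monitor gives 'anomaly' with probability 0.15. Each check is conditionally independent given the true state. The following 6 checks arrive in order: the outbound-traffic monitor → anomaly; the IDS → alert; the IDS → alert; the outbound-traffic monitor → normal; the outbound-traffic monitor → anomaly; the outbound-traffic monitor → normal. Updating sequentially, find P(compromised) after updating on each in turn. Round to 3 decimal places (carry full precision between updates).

Each posterior becomes the prior for the next update.
After the outbound-traffic monitor='anomaly': P(compromised) = 0.4·0.5000 / (0.4·0.5000 + 0.15·0.5000) ≈ 0.7273
After the IDS='alert': P(compromised) = 0.85·0.7273 / (0.85·0.7273 + 0.55·0.2727) ≈ 0.8047
After the IDS='alert': P(compromised) = 0.85·0.8047 / (0.85·0.8047 + 0.55·0.1953) ≈ 0.8643
After the outbound-traffic monitor='normal': P(compromised) = 0.6·0.8643 / (0.6·0.8643 + 0.85·0.1357) ≈ 0.8180
After the outbound-traffic monitor='anomaly': P(compromised) = 0.4·0.8180 / (0.4·0.8180 + 0.15·0.1820) ≈ 0.9230
After the outbound-traffic monitor='normal': P(compromised) = 0.6·0.9230 / (0.6·0.9230 + 0.85·0.0770) ≈ 0.8943

0.894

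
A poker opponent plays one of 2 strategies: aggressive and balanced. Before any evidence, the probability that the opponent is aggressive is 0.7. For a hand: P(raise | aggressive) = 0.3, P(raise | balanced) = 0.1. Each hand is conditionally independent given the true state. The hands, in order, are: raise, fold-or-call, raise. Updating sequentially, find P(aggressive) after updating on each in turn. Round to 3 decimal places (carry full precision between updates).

After 'raise': P(aggressive) = 0.3·0.7000 / (0.3·0.7000 + 0.1·0.3000) ≈ 0.8750
After 'fold-or-call': P(aggressive) = 0.7·0.8750 / (0.7·0.8750 + 0.9·0.1250) ≈ 0.8448
After 'raise': P(aggressive) = 0.3·0.8448 / (0.3·0.8448 + 0.1·0.1552) ≈ 0.9423

0.942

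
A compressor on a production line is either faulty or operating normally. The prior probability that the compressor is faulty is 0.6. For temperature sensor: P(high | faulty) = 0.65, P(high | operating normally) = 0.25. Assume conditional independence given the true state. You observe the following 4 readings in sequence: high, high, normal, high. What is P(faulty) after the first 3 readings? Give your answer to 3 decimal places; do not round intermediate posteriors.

After 'high': P(faulty) = 0.65·0.6000 / (0.65·0.6000 + 0.25·0.4000) ≈ 0.7959
After 'high': P(faulty) = 0.65·0.7959 / (0.65·0.7959 + 0.25·0.2041) ≈ 0.9102
After 'normal': P(faulty) = 0.35·0.9102 / (0.35·0.9102 + 0.75·0.0898) ≈ 0.8255

0.826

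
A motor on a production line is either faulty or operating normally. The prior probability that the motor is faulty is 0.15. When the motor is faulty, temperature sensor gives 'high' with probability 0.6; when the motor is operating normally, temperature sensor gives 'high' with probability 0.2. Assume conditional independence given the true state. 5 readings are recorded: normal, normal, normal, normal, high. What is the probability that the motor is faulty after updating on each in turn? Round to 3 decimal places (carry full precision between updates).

Apply Bayes' rule sequentially, carrying P(faulty) forward.
After 'normal': P(faulty) = 0.4·0.1500 / (0.4·0.1500 + 0.8·0.8500) ≈ 0.0811
After 'normal': P(faulty) = 0.4·0.0811 / (0.4·0.0811 + 0.8·0.9189) ≈ 0.0423
After 'normal': P(faulty) = 0.4·0.0423 / (0.4·0.0423 + 0.8·0.9577) ≈ 0.0216
After 'normal': P(faulty) = 0.4·0.0216 / (0.4·0.0216 + 0.8·0.9784) ≈ 0.0109
After 'high': P(faulty) = 0.6·0.0109 / (0.6·0.0109 + 0.2·0.9891) ≈ 0.0320

0.032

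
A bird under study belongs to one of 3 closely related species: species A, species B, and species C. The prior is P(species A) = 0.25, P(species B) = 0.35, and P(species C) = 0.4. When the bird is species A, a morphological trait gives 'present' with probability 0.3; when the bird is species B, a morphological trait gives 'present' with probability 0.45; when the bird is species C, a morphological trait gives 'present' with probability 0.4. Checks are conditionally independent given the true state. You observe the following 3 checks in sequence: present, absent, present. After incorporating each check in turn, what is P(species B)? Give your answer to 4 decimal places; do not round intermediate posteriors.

Each posterior becomes the prior for the next update.
After 'present': normaliser = 0.3·0.2500 + 0.45·0.3500 + 0.4·0.4000; P(species A) ≈ 0.1911, P(species B) ≈ 0.4013, P(species C) ≈ 0.4076
After 'absent': normaliser = 0.7·0.1911 + 0.55·0.4013 + 0.6·0.4076; P(species A) ≈ 0.2233, P(species B) ≈ 0.3684, P(species C) ≈ 0.4083
After 'present': normaliser = 0.3·0.2233 + 0.45·0.3684 + 0.4·0.4083; P(species A) ≈ 0.1691, P(species B) ≈ 0.4186, P(species C) ≈ 0.4123

0.4186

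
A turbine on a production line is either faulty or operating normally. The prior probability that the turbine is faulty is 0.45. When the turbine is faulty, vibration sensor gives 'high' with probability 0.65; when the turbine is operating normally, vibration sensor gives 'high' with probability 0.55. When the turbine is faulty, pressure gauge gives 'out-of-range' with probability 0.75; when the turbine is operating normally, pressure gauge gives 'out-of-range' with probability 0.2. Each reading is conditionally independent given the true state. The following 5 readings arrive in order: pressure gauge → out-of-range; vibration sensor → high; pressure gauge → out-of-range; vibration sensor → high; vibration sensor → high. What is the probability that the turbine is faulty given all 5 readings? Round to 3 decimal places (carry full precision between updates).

0.950

After pressure gauge='out-of-range': P(faulty) = 0.75·0.4500 / (0.75·0.4500 + 0.2·0.5500) ≈ 0.7542
After vibration sensor='high': P(faulty) = 0.65·0.7542 / (0.65·0.7542 + 0.55·0.2458) ≈ 0.7838
After pressure gauge='out-of-range': P(faulty) = 0.75·0.7838 / (0.75·0.7838 + 0.2·0.2162) ≈ 0.9315
After vibration sensor='high': P(faulty) = 0.65·0.9315 / (0.65·0.9315 + 0.55·0.0685) ≈ 0.9414
After vibration sensor='high': P(faulty) = 0.65·0.9414 / (0.65·0.9414 + 0.55·0.0586) ≈ 0.9500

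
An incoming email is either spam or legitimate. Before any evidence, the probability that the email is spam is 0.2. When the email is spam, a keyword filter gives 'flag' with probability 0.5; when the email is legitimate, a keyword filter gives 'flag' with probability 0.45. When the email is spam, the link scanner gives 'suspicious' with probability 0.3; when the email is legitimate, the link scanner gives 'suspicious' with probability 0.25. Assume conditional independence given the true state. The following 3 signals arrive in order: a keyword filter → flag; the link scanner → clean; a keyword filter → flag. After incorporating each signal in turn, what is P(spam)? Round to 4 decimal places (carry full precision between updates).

Each posterior becomes the prior for the next update.
After a keyword filter='flag': P(spam) = 0.5·0.2000 / (0.5·0.2000 + 0.45·0.8000) ≈ 0.2174
After the link scanner='clean': P(spam) = 0.7·0.2174 / (0.7·0.2174 + 0.75·0.7826) ≈ 0.2059
After a keyword filter='flag': P(spam) = 0.5·0.2059 / (0.5·0.2059 + 0.45·0.7941) ≈ 0.2236

0.2236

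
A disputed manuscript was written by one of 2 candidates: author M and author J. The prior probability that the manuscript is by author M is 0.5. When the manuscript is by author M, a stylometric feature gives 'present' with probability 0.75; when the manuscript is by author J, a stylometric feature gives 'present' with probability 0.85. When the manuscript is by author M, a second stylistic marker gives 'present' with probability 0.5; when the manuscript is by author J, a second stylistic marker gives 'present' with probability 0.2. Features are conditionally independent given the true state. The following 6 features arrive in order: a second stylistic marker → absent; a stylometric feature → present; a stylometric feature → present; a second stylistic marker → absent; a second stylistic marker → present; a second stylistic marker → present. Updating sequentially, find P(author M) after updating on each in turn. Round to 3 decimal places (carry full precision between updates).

0.655

After a second stylistic marker='absent': P(author M) = 0.5·0.5000 / (0.5·0.5000 + 0.8·0.5000) ≈ 0.3846
After a stylometric feature='present': P(author M) = 0.75·0.3846 / (0.75·0.3846 + 0.85·0.6154) ≈ 0.3555
After a stylometric feature='present': P(author M) = 0.75·0.3555 / (0.75·0.3555 + 0.85·0.6445) ≈ 0.3273
After a second stylistic marker='absent': P(author M) = 0.5·0.3273 / (0.5·0.3273 + 0.8·0.6727) ≈ 0.2332
After a second stylistic marker='present': P(author M) = 0.5·0.2332 / (0.5·0.2332 + 0.2·0.7668) ≈ 0.4319
After a second stylistic marker='present': P(author M) = 0.5·0.4319 / (0.5·0.4319 + 0.2·0.5681) ≈ 0.6553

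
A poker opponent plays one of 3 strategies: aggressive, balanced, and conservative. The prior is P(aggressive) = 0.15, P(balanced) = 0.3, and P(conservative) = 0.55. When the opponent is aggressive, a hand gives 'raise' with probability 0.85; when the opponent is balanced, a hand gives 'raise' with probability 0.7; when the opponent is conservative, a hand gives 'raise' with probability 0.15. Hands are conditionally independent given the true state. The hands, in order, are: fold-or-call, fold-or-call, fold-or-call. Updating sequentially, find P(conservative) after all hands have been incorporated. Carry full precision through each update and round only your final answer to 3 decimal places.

After 'fold-or-call': normaliser = 0.15·0.1500 + 0.3·0.3000 + 0.85·0.5500; P(aggressive) ≈ 0.0388, P(balanced) ≈ 0.1552, P(conservative) ≈ 0.8060
After 'fold-or-call': normaliser = 0.15·0.0388 + 0.3·0.1552 + 0.85·0.8060; P(aggressive) ≈ 0.0079, P(balanced) ≈ 0.0631, P(conservative) ≈ 0.9290
After 'fold-or-call': normaliser = 0.15·0.0079 + 0.3·0.0631 + 0.85·0.9290; P(aggressive) ≈ 0.0015, P(balanced) ≈ 0.0234, P(conservative) ≈ 0.9752

0.975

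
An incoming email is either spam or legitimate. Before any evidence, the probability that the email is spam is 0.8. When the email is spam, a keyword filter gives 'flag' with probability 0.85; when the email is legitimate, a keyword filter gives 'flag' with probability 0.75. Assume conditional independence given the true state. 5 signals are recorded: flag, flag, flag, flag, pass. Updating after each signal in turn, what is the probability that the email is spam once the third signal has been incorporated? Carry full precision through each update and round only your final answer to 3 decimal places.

After 'flag': P(spam) = 0.85·0.8000 / (0.85·0.8000 + 0.75·0.2000) ≈ 0.8193
After 'flag': P(spam) = 0.85·0.8193 / (0.85·0.8193 + 0.75·0.1807) ≈ 0.8371
After 'flag': P(spam) = 0.85·0.8371 / (0.85·0.8371 + 0.75·0.1629) ≈ 0.8534

0.853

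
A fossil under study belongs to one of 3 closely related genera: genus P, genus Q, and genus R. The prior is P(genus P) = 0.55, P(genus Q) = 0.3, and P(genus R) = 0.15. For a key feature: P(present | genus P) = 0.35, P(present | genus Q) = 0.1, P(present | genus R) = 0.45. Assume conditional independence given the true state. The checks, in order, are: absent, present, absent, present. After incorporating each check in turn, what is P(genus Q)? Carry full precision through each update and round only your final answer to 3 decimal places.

Apply Bayes' rule sequentially, carrying P(genus Q) forward.
After 'absent': normaliser = 0.65·0.5500 + 0.9·0.3000 + 0.55·0.1500; P(genus P) ≈ 0.5035, P(genus Q) ≈ 0.3803, P(genus R) ≈ 0.1162
After 'present': normaliser = 0.35·0.5035 + 0.1·0.3803 + 0.45·0.1162; P(genus P) ≈ 0.6612, P(genus Q) ≈ 0.1427, P(genus R) ≈ 0.1962
After 'absent': normaliser = 0.65·0.6612 + 0.9·0.1427 + 0.55·0.1962; P(genus P) ≈ 0.6452, P(genus Q) ≈ 0.1928, P(genus R) ≈ 0.1620
After 'present': normaliser = 0.35·0.6452 + 0.1·0.1928 + 0.45·0.1620; P(genus P) ≈ 0.7102, P(genus Q) ≈ 0.0606, P(genus R) ≈ 0.2292

0.061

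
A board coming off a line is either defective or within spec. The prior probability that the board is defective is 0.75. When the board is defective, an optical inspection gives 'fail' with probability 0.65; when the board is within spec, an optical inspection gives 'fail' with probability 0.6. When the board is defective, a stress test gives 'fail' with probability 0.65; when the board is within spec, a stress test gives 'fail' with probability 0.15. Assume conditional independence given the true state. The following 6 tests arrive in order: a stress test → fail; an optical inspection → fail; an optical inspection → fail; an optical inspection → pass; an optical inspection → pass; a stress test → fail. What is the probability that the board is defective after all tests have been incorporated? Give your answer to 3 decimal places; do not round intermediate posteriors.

0.981

After a stress test='fail': P(defective) = 0.65·0.7500 / (0.65·0.7500 + 0.15·0.2500) ≈ 0.9286
After an optical inspection='fail': P(defective) = 0.65·0.9286 / (0.65·0.9286 + 0.6·0.0714) ≈ 0.9337
After an optical inspection='fail': P(defective) = 0.65·0.9337 / (0.65·0.9337 + 0.6·0.0663) ≈ 0.9385
After an optical inspection='pass': P(defective) = 0.35·0.9385 / (0.35·0.9385 + 0.4·0.0615) ≈ 0.9303
After an optical inspection='pass': P(defective) = 0.35·0.9303 / (0.35·0.9303 + 0.4·0.0697) ≈ 0.9211
After a stress test='fail': P(defective) = 0.65·0.9211 / (0.65·0.9211 + 0.15·0.0789) ≈ 0.9806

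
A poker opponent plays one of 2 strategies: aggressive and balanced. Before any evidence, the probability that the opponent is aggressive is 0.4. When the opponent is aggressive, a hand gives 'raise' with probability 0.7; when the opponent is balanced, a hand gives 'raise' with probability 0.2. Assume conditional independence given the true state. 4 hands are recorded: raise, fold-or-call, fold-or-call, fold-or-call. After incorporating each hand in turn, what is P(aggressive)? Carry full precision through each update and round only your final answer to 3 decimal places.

0.110

After 'raise': P(aggressive) = 0.7·0.4000 / (0.7·0.4000 + 0.2·0.6000) ≈ 0.7000
After 'fold-or-call': P(aggressive) = 0.3·0.7000 / (0.3·0.7000 + 0.8·0.3000) ≈ 0.4667
After 'fold-or-call': P(aggressive) = 0.3·0.4667 / (0.3·0.4667 + 0.8·0.5333) ≈ 0.2471
After 'fold-or-call': P(aggressive) = 0.3·0.2471 / (0.3·0.2471 + 0.8·0.7529) ≈ 0.1096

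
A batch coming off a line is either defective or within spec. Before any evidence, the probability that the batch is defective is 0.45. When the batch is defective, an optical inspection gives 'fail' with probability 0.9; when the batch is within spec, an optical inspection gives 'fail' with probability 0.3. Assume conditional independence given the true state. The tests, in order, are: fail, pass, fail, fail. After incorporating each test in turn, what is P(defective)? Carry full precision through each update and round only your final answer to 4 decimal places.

0.7594

Apply Bayes' rule sequentially, carrying P(defective) forward.
After 'fail': P(defective) = 0.9·0.4500 / (0.9·0.4500 + 0.3·0.5500) ≈ 0.7105
After 'pass': P(defective) = 0.1·0.7105 / (0.1·0.7105 + 0.7·0.2895) ≈ 0.2596
After 'fail': P(defective) = 0.9·0.2596 / (0.9·0.2596 + 0.3·0.7404) ≈ 0.5127
After 'fail': P(defective) = 0.9·0.5127 / (0.9·0.5127 + 0.3·0.4873) ≈ 0.7594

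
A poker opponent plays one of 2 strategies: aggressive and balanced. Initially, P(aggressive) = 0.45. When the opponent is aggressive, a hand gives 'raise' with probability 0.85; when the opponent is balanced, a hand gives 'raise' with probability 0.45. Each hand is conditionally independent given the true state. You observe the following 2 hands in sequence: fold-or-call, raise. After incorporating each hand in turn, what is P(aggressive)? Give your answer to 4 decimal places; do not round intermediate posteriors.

After 'fold-or-call': P(aggressive) = 0.15·0.4500 / (0.15·0.4500 + 0.55·0.5500) ≈ 0.1824
After 'raise': P(aggressive) = 0.85·0.1824 / (0.85·0.1824 + 0.45·0.8176) ≈ 0.2965

0.2965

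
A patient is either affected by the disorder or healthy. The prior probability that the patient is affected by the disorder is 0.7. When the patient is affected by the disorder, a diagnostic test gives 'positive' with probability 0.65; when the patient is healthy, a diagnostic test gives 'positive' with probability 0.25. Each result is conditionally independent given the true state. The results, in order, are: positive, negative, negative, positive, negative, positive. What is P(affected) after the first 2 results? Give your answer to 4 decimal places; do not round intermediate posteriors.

0.7390

After 'positive': P(affected) = 0.65·0.7000 / (0.65·0.7000 + 0.25·0.3000) ≈ 0.8585
After 'negative': P(affected) = 0.35·0.8585 / (0.35·0.8585 + 0.75·0.1415) ≈ 0.7390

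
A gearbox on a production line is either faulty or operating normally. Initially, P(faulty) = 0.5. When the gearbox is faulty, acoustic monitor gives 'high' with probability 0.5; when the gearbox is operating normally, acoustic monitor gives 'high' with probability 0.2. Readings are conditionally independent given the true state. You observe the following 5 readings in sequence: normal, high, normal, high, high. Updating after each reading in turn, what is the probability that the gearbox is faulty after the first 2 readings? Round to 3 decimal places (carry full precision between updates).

0.610

After 'normal': P(faulty) = 0.5·0.5000 / (0.5·0.5000 + 0.8·0.5000) ≈ 0.3846
After 'high': P(faulty) = 0.5·0.3846 / (0.5·0.3846 + 0.2·0.6154) ≈ 0.6098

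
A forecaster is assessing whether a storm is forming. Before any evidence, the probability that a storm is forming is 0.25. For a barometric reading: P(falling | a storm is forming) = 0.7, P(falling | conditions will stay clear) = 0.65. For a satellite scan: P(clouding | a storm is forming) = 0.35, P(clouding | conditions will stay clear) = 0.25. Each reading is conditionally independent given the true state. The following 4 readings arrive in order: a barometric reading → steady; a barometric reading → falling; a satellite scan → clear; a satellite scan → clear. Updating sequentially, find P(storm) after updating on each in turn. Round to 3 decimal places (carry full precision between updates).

After a barometric reading='steady': P(storm) = 0.3·0.2500 / (0.3·0.2500 + 0.35·0.7500) ≈ 0.2222
After a barometric reading='falling': P(storm) = 0.7·0.2222 / (0.7·0.2222 + 0.65·0.7778) ≈ 0.2353
After a satellite scan='clear': P(storm) = 0.65·0.2353 / (0.65·0.2353 + 0.75·0.7647) ≈ 0.2105
After a satellite scan='clear': P(storm) = 0.65·0.2105 / (0.65·0.2105 + 0.75·0.7895) ≈ 0.1877

0.188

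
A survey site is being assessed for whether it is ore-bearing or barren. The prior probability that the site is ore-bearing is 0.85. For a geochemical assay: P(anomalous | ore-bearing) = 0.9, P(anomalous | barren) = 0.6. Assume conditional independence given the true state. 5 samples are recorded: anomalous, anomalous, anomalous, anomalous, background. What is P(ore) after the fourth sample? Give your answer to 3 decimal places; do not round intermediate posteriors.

0.966

Apply Bayes' rule sequentially, carrying P(ore) forward.
After 'anomalous': P(ore) = 0.9·0.8500 / (0.9·0.8500 + 0.6·0.1500) ≈ 0.8947
After 'anomalous': P(ore) = 0.9·0.8947 / (0.9·0.8947 + 0.6·0.1053) ≈ 0.9273
After 'anomalous': P(ore) = 0.9·0.9273 / (0.9·0.9273 + 0.6·0.0727) ≈ 0.9503
After 'anomalous': P(ore) = 0.9·0.9503 / (0.9·0.9503 + 0.6·0.0497) ≈ 0.9663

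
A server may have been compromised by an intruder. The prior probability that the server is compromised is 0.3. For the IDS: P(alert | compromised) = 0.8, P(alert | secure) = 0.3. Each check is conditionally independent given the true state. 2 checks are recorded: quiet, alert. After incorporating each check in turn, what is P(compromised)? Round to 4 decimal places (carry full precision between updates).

0.2462

After 'quiet': P(compromised) = 0.2·0.3000 / (0.2·0.3000 + 0.7·0.7000) ≈ 0.1091
After 'alert': P(compromised) = 0.8·0.1091 / (0.8·0.1091 + 0.3·0.8909) ≈ 0.2462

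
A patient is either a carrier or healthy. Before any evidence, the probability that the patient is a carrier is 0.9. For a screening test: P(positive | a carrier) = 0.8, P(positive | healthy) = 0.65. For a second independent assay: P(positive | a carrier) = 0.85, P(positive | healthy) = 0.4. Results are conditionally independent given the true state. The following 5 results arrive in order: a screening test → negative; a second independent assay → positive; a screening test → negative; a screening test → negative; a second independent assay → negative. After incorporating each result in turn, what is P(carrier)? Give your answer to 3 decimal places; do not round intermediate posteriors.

0.471

After a screening test='negative': P(carrier) = 0.2·0.9000 / (0.2·0.9000 + 0.35·0.1000) ≈ 0.8372
After a second independent assay='positive': P(carrier) = 0.85·0.8372 / (0.85·0.8372 + 0.4·0.1628) ≈ 0.9162
After a screening test='negative': P(carrier) = 0.2·0.9162 / (0.2·0.9162 + 0.35·0.0838) ≈ 0.8620
After a screening test='negative': P(carrier) = 0.2·0.8620 / (0.2·0.8620 + 0.35·0.1380) ≈ 0.7811
After a second independent assay='negative': P(carrier) = 0.15·0.7811 / (0.15·0.7811 + 0.6·0.2189) ≈ 0.4715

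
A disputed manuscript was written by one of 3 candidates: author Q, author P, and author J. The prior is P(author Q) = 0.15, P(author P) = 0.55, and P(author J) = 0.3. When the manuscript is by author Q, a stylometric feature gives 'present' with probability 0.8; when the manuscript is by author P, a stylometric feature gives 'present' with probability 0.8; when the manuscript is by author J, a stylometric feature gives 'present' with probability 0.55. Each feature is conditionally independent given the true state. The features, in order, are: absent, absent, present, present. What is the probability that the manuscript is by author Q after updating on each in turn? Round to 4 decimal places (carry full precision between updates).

After 'absent': normaliser = 0.2·0.1500 + 0.2·0.5500 + 0.45·0.3000; P(author Q) ≈ 0.1091, P(author P) ≈ 0.4000, P(author J) ≈ 0.4909
After 'absent': normaliser = 0.2·0.1091 + 0.2·0.4000 + 0.45·0.4909; P(author Q) ≈ 0.0676, P(author P) ≈ 0.2479, P(author J) ≈ 0.6845
After 'present': normaliser = 0.8·0.0676 + 0.8·0.2479 + 0.55·0.6845; P(author Q) ≈ 0.0860, P(author P) ≈ 0.3153, P(author J) ≈ 0.5987
After 'present': normaliser = 0.8·0.0860 + 0.8·0.3153 + 0.55·0.5987; P(author Q) ≈ 0.1058, P(author P) ≈ 0.3879, P(author J) ≈ 0.5063

0.1058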